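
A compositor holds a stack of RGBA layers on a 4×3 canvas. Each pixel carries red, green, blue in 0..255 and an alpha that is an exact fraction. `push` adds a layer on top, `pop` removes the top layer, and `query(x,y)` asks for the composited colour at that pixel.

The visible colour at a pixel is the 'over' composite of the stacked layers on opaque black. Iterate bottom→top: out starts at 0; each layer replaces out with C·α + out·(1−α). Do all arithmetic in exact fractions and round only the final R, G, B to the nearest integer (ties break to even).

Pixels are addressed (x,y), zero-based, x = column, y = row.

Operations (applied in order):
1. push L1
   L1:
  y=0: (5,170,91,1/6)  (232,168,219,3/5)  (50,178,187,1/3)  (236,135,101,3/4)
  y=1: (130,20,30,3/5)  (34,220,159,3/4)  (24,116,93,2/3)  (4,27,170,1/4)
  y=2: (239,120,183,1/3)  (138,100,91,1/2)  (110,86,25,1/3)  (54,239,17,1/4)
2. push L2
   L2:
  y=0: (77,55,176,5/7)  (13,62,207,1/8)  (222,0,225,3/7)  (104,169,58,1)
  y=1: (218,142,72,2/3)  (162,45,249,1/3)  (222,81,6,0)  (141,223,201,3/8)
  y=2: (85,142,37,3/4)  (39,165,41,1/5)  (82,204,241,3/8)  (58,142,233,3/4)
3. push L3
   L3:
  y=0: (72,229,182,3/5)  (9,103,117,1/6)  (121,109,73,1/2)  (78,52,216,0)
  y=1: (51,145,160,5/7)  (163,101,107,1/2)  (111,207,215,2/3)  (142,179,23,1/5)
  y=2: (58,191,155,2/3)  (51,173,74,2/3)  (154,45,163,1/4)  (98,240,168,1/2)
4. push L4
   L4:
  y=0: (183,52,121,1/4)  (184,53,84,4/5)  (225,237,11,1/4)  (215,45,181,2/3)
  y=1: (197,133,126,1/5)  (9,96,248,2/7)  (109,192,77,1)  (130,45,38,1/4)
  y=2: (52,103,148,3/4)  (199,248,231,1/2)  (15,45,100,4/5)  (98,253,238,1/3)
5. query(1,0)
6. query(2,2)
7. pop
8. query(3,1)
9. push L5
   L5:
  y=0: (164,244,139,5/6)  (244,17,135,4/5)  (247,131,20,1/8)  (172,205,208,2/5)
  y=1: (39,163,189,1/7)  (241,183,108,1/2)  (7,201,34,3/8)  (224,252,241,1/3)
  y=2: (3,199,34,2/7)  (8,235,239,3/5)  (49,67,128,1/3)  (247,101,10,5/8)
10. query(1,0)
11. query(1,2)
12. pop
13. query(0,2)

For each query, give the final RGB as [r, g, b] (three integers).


(1,0) stack=L1,L2,L3,L4; from [0,0,0]:
+L1 (α=3/5) → [696/5, 504/5, 657/5]
+L2 (α=1/8) → [4937/40, 1919/20, 2817/20]
+L3 (α=1/6) → [5009/48, 777/8, 1095/8]
+L4 (α=4/5) → [40337/240, 2473/40, 3783/40]
= [168, 62, 95]

query (2,2) [L1,L2,L3,L4] — begin 0,0,0
+L1 (α=1/3) → [110/3, 86/3, 25/3]
+L2 (α=3/8) → [161/3, 1133/12, 1147/12]
+L3 (α=1/4) → [315/4, 1313/16, 1799/16]
+L4 (α=4/5) → [111/4, 4193/80, 8199/80]
rounded: [28, 52, 102]

query (3,1) [L1,L2,L3] — begin 0,0,0
L1 α=1/4: [1, 27/4, 85/2]
L2 α=3/8: [107/2, 2811/32, 1631/16]
L3 α=1/5: [356/5, 4243/40, 1723/20]
rounded: [71, 106, 86]

at x=1,y=0 over L1,L2,L3,L5:
after L1 α=3/5: [696/5, 504/5, 657/5]
after L2 α=1/8: [4937/40, 1919/20, 2817/20]
after L3 α=1/6: [5009/48, 777/8, 1095/8]
after L5 α=4/5: [51857/240, 1321/40, 1083/8]
= [216, 33, 135]

query (1,2) [L1,L2,L3,L5] — begin 0,0,0
after L1 α=1/2: [69, 50, 91/2]
after L2 α=1/5: [63, 73, 223/5]
after L3 α=2/3: [55, 419/3, 321/5]
after L5 α=3/5: [134/5, 2953/15, 4227/25]
→ [27, 197, 169]

at x=0,y=2 over L1,L2,L3:
+L1 (α=1/3) → [239/3, 40, 61]
+L2 (α=3/4) → [251/3, 233/2, 43]
+L3 (α=2/3) → [599/9, 997/6, 353/3]
= [67, 166, 118]


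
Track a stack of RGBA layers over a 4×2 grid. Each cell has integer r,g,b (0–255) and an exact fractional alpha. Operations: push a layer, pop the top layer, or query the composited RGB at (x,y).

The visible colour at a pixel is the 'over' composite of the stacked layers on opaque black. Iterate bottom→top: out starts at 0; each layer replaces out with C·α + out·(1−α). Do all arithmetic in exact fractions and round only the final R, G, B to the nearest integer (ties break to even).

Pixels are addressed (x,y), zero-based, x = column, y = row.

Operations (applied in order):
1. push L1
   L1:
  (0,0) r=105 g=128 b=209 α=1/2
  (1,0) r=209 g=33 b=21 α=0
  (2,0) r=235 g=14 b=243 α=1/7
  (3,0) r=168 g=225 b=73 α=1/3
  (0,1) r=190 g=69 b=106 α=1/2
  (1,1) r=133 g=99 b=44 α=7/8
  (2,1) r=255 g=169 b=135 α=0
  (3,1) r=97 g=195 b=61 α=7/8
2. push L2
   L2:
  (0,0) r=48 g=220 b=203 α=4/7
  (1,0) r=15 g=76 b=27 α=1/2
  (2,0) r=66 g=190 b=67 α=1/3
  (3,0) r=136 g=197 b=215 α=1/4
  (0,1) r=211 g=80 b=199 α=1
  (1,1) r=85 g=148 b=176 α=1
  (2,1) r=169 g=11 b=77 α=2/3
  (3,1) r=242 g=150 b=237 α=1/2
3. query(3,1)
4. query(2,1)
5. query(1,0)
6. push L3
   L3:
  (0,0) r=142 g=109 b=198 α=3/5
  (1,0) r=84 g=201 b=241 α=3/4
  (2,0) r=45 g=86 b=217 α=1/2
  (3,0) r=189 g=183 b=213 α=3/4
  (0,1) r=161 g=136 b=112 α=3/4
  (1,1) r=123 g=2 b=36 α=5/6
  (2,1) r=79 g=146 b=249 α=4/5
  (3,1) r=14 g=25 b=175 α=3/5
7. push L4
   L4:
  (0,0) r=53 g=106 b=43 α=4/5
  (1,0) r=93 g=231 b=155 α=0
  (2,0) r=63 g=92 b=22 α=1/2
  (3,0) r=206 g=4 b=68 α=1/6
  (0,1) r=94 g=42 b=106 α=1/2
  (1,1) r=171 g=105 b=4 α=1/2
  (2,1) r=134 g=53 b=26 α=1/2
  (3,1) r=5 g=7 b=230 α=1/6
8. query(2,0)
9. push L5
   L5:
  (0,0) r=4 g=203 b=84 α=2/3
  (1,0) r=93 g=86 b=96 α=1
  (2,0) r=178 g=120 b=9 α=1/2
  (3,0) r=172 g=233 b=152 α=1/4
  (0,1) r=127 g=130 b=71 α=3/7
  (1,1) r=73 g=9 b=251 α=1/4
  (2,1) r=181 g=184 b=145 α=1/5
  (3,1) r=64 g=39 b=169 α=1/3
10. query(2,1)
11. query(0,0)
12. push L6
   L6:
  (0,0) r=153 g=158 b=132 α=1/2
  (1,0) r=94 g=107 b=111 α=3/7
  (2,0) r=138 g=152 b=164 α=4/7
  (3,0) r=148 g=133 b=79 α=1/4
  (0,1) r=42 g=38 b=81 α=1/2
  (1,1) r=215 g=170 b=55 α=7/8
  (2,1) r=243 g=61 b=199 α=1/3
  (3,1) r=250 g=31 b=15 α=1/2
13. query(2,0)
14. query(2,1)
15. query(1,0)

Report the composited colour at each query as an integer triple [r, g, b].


at x=3,y=1 over L1,L2:
+L1 (α=7/8) → [679/8, 1365/8, 427/8]
+L2 (α=1/2) → [2615/16, 2565/16, 2323/16]
→ [163, 160, 145]

query (2,1) [L1,L2] — begin 0,0,0
L1 α=0: [0, 0, 0]
L2 α=2/3: [338/3, 22/3, 154/3]
rounded: [113, 7, 51]

(1,0) stack=L1,L2; from [0,0,0]:
+L1 (α=0) → [0, 0, 0]
+L2 (α=1/2) → [15/2, 38, 27/2]
= [8, 38, 14]

at x=2,y=0 over L1,L2,L3,L4:
+L1 (α=1/7) → [235/7, 2, 243/7]
+L2 (α=1/3) → [932/21, 194/3, 955/21]
+L3 (α=1/2) → [1877/42, 226/3, 2756/21]
+L4 (α=1/2) → [4523/84, 251/3, 1609/21]
rounded: [54, 84, 77]

(2,1) stack=L1,L2,L3,L4,L5; from [0,0,0]:
L1 α=0: [0, 0, 0]
L2 α=2/3: [338/3, 22/3, 154/3]
L3 α=4/5: [1286/15, 1774/15, 3142/15]
L4 α=1/2: [1648/15, 2569/30, 1766/15]
L5 α=1/5: [9307/75, 7898/75, 9239/75]
→ [124, 105, 123]

query (0,0) [L1,L2,L3,L4,L5] — begin 0,0,0
after L1 α=1/2: [105/2, 64, 209/2]
after L2 α=4/7: [699/14, 1072/7, 2251/14]
after L3 α=3/5: [3681/35, 4433/35, 6409/35]
after L4 α=4/5: [11101/175, 19273/175, 12429/175]
after L5 α=2/3: [4167/175, 90323/525, 13943/175]
= [24, 172, 80]

at x=2,y=0 over L1,L2,L3,L4,L5,L6:
L1 α=1/7: [235/7, 2, 243/7]
L2 α=1/3: [932/21, 194/3, 955/21]
L3 α=1/2: [1877/42, 226/3, 2756/21]
L4 α=1/2: [4523/84, 251/3, 1609/21]
L5 α=1/2: [19475/168, 611/6, 899/21]
L6 α=4/7: [50387/392, 261/2, 5491/49]
→ [129, 130, 112]

query (2,1) [L1,L2,L3,L4,L5,L6] — begin 0,0,0
after L1 α=0: [0, 0, 0]
after L2 α=2/3: [338/3, 22/3, 154/3]
after L3 α=4/5: [1286/15, 1774/15, 3142/15]
after L4 α=1/2: [1648/15, 2569/30, 1766/15]
after L5 α=1/5: [9307/75, 7898/75, 9239/75]
after L6 α=1/3: [36839/225, 20371/225, 33403/225]
rounded: [164, 91, 148]

at x=1,y=0 over L1,L2,L3,L4,L5,L6:
L1 α=0: [0, 0, 0]
L2 α=1/2: [15/2, 38, 27/2]
L3 α=3/4: [519/8, 641/4, 1473/8]
L4 α=0: [519/8, 641/4, 1473/8]
L5 α=1: [93, 86, 96]
L6 α=3/7: [654/7, 95, 717/7]
→ [93, 95, 102]


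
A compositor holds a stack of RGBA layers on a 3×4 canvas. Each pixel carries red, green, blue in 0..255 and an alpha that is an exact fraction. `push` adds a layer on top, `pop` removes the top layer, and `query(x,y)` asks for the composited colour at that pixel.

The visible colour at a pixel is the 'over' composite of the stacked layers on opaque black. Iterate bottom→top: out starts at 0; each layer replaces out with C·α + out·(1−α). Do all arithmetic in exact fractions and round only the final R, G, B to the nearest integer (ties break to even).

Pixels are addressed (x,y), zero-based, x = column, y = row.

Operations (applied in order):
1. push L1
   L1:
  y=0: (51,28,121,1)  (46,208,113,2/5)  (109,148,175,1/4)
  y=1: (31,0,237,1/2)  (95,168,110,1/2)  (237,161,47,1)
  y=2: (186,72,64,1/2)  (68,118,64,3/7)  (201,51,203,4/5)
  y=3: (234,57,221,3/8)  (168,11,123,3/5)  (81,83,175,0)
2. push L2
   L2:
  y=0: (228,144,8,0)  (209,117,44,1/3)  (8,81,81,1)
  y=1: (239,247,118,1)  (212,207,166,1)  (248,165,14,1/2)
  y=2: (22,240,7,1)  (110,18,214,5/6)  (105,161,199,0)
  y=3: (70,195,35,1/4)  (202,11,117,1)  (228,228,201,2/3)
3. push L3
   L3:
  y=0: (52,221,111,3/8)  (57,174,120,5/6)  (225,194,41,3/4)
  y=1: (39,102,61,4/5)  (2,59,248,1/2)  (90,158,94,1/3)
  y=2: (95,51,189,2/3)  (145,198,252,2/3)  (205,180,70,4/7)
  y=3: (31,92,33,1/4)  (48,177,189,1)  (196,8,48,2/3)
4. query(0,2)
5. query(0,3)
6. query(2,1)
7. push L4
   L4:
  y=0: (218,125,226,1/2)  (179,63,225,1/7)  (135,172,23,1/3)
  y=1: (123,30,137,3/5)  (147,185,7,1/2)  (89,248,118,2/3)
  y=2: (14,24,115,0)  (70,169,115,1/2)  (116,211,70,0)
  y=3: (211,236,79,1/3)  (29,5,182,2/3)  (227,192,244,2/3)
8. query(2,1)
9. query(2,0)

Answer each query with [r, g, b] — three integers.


query (0,2) [L1,L2,L3] — begin 0,0,0
+L1 (α=1/2) → [93, 36, 32]
+L2 (α=1) → [22, 240, 7]
+L3 (α=2/3) → [212/3, 114, 385/3]
= [71, 114, 128]

(0,3) stack=L1,L2,L3; from [0,0,0]:
after L1 α=3/8: [351/4, 171/8, 663/8]
after L2 α=1/4: [1333/16, 2073/32, 2269/32]
after L3 α=1/4: [4495/64, 9163/128, 7863/128]
= [70, 72, 61]

query (2,1) [L1,L2,L3] — begin 0,0,0
after L1 α=1: [237, 161, 47]
after L2 α=1/2: [485/2, 163, 61/2]
after L3 α=1/3: [575/3, 484/3, 155/3]
= [192, 161, 52]

query (2,1) [L1,L2,L3,L4] — begin 0,0,0
+L1 (α=1) → [237, 161, 47]
+L2 (α=1/2) → [485/2, 163, 61/2]
+L3 (α=1/3) → [575/3, 484/3, 155/3]
+L4 (α=2/3) → [1109/9, 1972/9, 863/9]
→ [123, 219, 96]

at x=2,y=0 over L1,L2,L3,L4:
after L1 α=1/4: [109/4, 37, 175/4]
after L2 α=1: [8, 81, 81]
after L3 α=3/4: [683/4, 663/4, 51]
after L4 α=1/3: [953/6, 1007/6, 125/3]
→ [159, 168, 42]


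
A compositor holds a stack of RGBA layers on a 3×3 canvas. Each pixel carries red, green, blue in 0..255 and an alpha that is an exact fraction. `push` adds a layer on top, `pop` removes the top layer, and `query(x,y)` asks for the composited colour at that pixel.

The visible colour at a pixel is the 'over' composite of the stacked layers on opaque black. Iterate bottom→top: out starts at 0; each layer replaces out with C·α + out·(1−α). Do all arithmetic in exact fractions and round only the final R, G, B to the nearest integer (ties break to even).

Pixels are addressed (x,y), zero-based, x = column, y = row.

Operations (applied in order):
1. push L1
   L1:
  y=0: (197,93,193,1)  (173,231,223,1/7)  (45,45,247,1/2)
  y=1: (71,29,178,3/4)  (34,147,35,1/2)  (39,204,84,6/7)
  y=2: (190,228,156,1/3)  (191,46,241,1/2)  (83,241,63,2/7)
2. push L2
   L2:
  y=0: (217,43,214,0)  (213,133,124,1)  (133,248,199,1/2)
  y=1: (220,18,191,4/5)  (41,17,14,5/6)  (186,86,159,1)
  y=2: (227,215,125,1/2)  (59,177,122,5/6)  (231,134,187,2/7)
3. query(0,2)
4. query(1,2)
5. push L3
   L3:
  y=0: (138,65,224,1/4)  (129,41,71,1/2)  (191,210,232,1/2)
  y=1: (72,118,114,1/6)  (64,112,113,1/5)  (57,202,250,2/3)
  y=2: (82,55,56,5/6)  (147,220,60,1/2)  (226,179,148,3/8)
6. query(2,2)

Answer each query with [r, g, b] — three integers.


at x=0,y=2 over L1,L2:
after L1 α=1/3: [190/3, 76, 52]
after L2 α=1/2: [871/6, 291/2, 177/2]
= [145, 146, 88]

at x=1,y=2 over L1,L2:
L1 α=1/2: [191/2, 23, 241/2]
L2 α=5/6: [781/12, 454/3, 487/4]
rounded: [65, 151, 122]

query (2,2) [L1,L2,L3] — begin 0,0,0
after L1 α=2/7: [166/7, 482/7, 18]
after L2 α=2/7: [4064/49, 4286/49, 464/7]
after L3 α=3/8: [26771/196, 47743/392, 1357/14]
rounded: [137, 122, 97]


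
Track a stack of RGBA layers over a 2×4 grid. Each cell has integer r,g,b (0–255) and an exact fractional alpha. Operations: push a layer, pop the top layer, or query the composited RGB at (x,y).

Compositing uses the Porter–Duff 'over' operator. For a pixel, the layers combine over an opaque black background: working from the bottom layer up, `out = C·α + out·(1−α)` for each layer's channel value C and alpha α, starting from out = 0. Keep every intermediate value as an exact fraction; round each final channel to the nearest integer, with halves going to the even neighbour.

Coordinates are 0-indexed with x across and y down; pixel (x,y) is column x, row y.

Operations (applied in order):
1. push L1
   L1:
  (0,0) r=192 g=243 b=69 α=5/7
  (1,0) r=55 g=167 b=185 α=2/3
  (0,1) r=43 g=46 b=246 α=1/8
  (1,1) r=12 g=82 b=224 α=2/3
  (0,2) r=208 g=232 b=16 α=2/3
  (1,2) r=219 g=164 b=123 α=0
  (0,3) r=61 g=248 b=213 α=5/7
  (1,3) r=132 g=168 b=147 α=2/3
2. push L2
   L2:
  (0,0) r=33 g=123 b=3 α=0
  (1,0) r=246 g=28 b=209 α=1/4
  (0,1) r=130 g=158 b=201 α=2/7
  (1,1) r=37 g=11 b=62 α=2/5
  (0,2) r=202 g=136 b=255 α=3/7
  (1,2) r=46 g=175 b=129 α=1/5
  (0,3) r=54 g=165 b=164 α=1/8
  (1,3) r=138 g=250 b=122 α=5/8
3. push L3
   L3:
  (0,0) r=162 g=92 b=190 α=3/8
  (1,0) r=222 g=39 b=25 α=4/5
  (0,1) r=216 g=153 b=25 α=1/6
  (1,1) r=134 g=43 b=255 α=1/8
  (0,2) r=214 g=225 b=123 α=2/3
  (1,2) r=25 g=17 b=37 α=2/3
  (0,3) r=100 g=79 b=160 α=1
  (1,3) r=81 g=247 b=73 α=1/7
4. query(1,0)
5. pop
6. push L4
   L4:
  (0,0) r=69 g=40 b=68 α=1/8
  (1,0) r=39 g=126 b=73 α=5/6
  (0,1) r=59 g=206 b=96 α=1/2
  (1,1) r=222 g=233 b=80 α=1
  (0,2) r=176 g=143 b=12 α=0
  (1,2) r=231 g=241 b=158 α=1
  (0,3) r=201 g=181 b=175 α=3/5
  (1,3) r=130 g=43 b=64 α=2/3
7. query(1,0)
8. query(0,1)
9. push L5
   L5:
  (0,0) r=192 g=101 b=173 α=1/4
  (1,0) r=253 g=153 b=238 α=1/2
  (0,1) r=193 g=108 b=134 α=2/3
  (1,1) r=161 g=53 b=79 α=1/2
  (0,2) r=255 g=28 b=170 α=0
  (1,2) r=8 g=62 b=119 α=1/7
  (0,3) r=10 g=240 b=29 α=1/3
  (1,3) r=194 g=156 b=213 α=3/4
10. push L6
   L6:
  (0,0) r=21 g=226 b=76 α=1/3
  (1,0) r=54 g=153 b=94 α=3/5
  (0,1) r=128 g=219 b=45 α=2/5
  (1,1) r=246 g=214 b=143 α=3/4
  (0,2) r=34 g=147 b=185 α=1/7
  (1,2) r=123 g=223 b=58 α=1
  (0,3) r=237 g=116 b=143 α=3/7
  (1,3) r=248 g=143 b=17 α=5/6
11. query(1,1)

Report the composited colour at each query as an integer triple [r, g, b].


at x=1,y=0 over L1,L2,L3:
+L1 (α=2/3) → [110/3, 334/3, 370/3]
+L2 (α=1/4) → [89, 181/2, 579/4]
+L3 (α=4/5) → [977/5, 493/10, 979/20]
= [195, 49, 49]

query (1,0) [L1,L2,L4] — begin 0,0,0
L1 α=2/3: [110/3, 334/3, 370/3]
L2 α=1/4: [89, 181/2, 579/4]
L4 α=5/6: [142/3, 1441/12, 2039/24]
→ [47, 120, 85]

at x=0,y=1 over L1,L2,L4:
after L1 α=1/8: [43/8, 23/4, 123/4]
after L2 α=2/7: [2295/56, 197/4, 2223/28]
after L4 α=1/2: [5599/112, 1021/8, 4911/56]
→ [50, 128, 88]

at x=1,y=1 over L1,L2,L4,L5,L6:
+L1 (α=2/3) → [8, 164/3, 448/3]
+L2 (α=2/5) → [98/5, 186/5, 572/5]
+L4 (α=1) → [222, 233, 80]
+L5 (α=1/2) → [383/2, 143, 159/2]
+L6 (α=3/4) → [1859/8, 785/4, 1017/8]
→ [232, 196, 127]


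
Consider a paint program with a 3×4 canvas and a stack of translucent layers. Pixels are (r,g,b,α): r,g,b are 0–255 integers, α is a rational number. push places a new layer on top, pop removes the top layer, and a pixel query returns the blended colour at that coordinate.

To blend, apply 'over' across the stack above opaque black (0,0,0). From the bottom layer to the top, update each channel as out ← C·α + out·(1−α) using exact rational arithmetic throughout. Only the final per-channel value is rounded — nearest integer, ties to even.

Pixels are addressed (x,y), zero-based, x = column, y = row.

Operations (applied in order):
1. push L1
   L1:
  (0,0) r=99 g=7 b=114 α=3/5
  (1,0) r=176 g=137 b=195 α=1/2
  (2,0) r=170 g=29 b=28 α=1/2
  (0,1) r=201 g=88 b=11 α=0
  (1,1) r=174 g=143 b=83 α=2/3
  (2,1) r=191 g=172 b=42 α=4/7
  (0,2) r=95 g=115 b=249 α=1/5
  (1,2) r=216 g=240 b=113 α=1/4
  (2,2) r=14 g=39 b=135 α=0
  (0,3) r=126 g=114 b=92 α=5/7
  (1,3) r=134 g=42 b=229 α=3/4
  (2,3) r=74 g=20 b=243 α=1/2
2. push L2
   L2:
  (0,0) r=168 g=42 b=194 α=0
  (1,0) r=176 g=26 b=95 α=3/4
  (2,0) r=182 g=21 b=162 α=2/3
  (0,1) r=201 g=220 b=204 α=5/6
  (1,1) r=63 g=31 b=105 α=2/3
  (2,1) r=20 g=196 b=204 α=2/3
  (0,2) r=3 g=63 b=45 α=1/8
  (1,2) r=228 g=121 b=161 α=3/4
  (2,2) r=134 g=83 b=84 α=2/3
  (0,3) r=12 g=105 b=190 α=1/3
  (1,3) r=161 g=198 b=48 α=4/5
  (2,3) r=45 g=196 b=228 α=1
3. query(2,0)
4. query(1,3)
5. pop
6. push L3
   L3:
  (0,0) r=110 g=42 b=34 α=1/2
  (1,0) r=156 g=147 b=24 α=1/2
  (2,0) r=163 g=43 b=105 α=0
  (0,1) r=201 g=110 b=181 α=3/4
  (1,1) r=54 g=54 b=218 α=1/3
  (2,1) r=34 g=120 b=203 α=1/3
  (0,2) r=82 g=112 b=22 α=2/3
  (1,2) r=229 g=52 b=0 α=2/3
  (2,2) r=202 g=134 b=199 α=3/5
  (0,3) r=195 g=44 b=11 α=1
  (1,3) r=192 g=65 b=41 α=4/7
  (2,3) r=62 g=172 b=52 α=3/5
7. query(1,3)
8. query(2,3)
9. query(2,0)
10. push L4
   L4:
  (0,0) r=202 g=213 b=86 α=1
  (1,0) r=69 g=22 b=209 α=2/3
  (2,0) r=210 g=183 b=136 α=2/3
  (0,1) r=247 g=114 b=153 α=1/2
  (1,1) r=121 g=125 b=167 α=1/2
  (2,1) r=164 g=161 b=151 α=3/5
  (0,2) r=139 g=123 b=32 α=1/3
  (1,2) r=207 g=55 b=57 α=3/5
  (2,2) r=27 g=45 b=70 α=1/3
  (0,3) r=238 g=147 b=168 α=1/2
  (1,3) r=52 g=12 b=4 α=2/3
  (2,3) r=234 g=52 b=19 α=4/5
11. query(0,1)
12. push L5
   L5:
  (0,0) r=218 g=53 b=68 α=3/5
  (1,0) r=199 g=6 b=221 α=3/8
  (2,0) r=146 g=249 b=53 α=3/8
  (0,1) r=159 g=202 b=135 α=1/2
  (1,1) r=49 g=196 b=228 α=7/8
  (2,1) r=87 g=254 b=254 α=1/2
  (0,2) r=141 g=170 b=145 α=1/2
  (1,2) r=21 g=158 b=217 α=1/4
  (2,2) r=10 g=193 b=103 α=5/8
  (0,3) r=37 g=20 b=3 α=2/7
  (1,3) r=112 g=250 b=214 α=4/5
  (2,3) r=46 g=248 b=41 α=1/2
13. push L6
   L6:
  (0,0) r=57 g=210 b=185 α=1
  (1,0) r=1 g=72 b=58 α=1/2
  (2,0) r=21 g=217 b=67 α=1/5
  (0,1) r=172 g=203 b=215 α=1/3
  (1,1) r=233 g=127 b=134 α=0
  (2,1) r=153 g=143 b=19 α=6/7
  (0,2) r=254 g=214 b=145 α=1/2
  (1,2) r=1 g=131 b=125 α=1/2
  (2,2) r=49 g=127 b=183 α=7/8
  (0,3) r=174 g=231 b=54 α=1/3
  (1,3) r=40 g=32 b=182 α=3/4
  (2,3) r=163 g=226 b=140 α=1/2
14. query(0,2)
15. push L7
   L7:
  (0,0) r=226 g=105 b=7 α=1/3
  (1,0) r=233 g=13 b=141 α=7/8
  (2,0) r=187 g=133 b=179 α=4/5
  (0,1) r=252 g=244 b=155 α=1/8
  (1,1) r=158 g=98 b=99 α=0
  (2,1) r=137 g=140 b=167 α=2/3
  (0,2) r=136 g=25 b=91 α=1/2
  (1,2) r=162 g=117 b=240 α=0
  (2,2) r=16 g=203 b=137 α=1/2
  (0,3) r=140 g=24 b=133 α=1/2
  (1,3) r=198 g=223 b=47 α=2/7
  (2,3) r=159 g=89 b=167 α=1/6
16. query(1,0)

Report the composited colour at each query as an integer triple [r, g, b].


at x=2,y=0 over L1,L2:
after L1 α=1/2: [85, 29/2, 14]
after L2 α=2/3: [449/3, 113/6, 338/3]
→ [150, 19, 113]

(1,3) stack=L1,L2; from [0,0,0]:
L1 α=3/4: [201/2, 63/2, 687/4]
L2 α=4/5: [1489/10, 1647/10, 291/4]
→ [149, 165, 73]

(1,3) stack=L1,L3; from [0,0,0]:
after L1 α=3/4: [201/2, 63/2, 687/4]
after L3 α=4/7: [2139/14, 709/14, 2717/28]
rounded: [153, 51, 97]

at x=2,y=3 over L1,L3:
L1 α=1/2: [37, 10, 243/2]
L3 α=3/5: [52, 536/5, 399/5]
rounded: [52, 107, 80]

(2,0) stack=L1,L3; from [0,0,0]:
+L1 (α=1/2) → [85, 29/2, 14]
+L3 (α=0) → [85, 29/2, 14]
= [85, 14, 14]

at x=0,y=1 over L1,L3,L4:
+L1 (α=0) → [0, 0, 0]
+L3 (α=3/4) → [603/4, 165/2, 543/4]
+L4 (α=1/2) → [1591/8, 393/4, 1155/8]
→ [199, 98, 144]

at x=0,y=2 over L1,L3,L4,L5,L6:
L1 α=1/5: [19, 23, 249/5]
L3 α=2/3: [61, 247/3, 469/15]
L4 α=1/3: [87, 863/9, 1418/45]
L5 α=1/2: [114, 2393/18, 7943/90]
L6 α=1/2: [184, 6245/36, 20993/180]
→ [184, 173, 117]

query (1,0) [L1,L3,L4,L5,L6,L7] — begin 0,0,0
L1 α=1/2: [88, 137/2, 195/2]
L3 α=1/2: [122, 431/4, 243/4]
L4 α=2/3: [260/3, 607/12, 1915/12]
L5 α=3/8: [3091/24, 3251/96, 17531/96]
L6 α=1/2: [3115/48, 10163/192, 23099/192]
L7 α=7/8: [81403/384, 27635/1536, 212603/1536]
= [212, 18, 138]


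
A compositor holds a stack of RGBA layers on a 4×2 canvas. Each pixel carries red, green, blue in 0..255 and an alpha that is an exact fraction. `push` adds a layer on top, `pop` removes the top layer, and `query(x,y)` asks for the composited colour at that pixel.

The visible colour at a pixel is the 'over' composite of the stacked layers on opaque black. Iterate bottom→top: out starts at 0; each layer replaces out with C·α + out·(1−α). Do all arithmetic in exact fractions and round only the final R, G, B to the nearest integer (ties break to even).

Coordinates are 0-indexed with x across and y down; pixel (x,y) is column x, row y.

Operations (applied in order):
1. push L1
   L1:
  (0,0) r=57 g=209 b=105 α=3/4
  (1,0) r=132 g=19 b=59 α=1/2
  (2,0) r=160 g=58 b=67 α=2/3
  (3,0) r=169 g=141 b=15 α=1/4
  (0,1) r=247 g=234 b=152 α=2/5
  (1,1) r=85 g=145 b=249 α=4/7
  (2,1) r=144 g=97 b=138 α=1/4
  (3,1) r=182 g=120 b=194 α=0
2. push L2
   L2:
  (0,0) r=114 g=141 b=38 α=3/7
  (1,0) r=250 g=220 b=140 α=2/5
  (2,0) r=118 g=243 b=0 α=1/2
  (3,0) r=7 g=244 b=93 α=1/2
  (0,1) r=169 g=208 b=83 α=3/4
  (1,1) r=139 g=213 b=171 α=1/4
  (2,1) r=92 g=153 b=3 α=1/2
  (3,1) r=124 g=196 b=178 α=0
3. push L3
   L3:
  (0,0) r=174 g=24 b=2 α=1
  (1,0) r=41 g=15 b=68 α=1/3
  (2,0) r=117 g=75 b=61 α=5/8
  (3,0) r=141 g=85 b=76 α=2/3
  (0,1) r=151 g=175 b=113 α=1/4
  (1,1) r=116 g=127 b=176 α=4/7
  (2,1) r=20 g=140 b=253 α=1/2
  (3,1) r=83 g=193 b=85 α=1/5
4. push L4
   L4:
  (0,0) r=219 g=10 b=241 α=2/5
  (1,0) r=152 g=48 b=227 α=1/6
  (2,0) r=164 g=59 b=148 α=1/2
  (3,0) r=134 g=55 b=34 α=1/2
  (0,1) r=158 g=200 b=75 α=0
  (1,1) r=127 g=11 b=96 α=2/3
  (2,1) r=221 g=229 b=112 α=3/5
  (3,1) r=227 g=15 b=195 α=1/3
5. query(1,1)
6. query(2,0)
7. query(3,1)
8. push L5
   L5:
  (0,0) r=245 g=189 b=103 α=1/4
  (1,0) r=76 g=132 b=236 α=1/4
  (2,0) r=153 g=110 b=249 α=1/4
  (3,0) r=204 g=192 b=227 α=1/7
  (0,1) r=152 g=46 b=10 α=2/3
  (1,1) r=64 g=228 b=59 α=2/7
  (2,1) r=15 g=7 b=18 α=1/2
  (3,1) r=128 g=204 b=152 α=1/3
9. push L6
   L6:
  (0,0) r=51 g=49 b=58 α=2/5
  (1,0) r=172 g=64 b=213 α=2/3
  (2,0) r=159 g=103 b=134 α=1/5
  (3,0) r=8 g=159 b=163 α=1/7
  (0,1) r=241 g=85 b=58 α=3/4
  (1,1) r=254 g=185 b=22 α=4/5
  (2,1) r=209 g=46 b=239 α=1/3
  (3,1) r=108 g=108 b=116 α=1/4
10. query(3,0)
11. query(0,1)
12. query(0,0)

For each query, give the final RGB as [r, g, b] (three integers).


at x=1,y=1 over L1,L2,L3,L4:
L1 α=4/7: [340/7, 580/7, 996/7]
L2 α=1/4: [1993/28, 3231/28, 4185/28]
L3 α=4/7: [18971/196, 23917/196, 32267/196]
L4 α=2/3: [68755/588, 28229/588, 69899/588]
= [117, 48, 119]

at x=2,y=0 over L1,L2,L3,L4:
+L1 (α=2/3) → [320/3, 116/3, 134/3]
+L2 (α=1/2) → [337/3, 845/6, 67/3]
+L3 (α=5/8) → [461/4, 1595/16, 93/2]
+L4 (α=1/2) → [1117/8, 2539/32, 389/4]
→ [140, 79, 97]

query (3,1) [L1,L2,L3,L4] — begin 0,0,0
+L1 (α=0) → [0, 0, 0]
+L2 (α=0) → [0, 0, 0]
+L3 (α=1/5) → [83/5, 193/5, 17]
+L4 (α=1/3) → [1301/15, 461/15, 229/3]
→ [87, 31, 76]

at x=3,y=0 over L1,L2,L3,L4,L5,L6:
after L1 α=1/4: [169/4, 141/4, 15/4]
after L2 α=1/2: [197/8, 1117/8, 387/8]
after L3 α=2/3: [2453/24, 2477/24, 1603/24]
after L4 α=1/2: [5669/48, 3797/48, 2419/48]
after L5 α=1/7: [1043/8, 5333/56, 605/8]
after L6 α=1/7: [3161/28, 20451/196, 2467/28]
→ [113, 104, 88]

(0,1) stack=L1,L2,L3,L4,L5,L6; from [0,0,0]:
+L1 (α=2/5) → [494/5, 468/5, 304/5]
+L2 (α=3/4) → [3029/20, 897/5, 1549/20]
+L3 (α=1/4) → [12107/80, 1783/10, 6907/80]
+L4 (α=0) → [12107/80, 1783/10, 6907/80]
+L5 (α=2/3) → [36427/240, 901/10, 8507/240]
+L6 (α=3/4) → [209947/960, 3451/40, 50267/960]
rounded: [219, 86, 52]

(0,0) stack=L1,L2,L3,L4,L5,L6; from [0,0,0]:
after L1 α=3/4: [171/4, 627/4, 315/4]
after L2 α=3/7: [513/7, 150, 429/7]
after L3 α=1: [174, 24, 2]
after L4 α=2/5: [192, 92/5, 488/5]
after L5 α=1/4: [821/4, 1221/20, 1979/20]
after L6 α=2/5: [2871/20, 5623/100, 8257/100]
rounded: [144, 56, 83]


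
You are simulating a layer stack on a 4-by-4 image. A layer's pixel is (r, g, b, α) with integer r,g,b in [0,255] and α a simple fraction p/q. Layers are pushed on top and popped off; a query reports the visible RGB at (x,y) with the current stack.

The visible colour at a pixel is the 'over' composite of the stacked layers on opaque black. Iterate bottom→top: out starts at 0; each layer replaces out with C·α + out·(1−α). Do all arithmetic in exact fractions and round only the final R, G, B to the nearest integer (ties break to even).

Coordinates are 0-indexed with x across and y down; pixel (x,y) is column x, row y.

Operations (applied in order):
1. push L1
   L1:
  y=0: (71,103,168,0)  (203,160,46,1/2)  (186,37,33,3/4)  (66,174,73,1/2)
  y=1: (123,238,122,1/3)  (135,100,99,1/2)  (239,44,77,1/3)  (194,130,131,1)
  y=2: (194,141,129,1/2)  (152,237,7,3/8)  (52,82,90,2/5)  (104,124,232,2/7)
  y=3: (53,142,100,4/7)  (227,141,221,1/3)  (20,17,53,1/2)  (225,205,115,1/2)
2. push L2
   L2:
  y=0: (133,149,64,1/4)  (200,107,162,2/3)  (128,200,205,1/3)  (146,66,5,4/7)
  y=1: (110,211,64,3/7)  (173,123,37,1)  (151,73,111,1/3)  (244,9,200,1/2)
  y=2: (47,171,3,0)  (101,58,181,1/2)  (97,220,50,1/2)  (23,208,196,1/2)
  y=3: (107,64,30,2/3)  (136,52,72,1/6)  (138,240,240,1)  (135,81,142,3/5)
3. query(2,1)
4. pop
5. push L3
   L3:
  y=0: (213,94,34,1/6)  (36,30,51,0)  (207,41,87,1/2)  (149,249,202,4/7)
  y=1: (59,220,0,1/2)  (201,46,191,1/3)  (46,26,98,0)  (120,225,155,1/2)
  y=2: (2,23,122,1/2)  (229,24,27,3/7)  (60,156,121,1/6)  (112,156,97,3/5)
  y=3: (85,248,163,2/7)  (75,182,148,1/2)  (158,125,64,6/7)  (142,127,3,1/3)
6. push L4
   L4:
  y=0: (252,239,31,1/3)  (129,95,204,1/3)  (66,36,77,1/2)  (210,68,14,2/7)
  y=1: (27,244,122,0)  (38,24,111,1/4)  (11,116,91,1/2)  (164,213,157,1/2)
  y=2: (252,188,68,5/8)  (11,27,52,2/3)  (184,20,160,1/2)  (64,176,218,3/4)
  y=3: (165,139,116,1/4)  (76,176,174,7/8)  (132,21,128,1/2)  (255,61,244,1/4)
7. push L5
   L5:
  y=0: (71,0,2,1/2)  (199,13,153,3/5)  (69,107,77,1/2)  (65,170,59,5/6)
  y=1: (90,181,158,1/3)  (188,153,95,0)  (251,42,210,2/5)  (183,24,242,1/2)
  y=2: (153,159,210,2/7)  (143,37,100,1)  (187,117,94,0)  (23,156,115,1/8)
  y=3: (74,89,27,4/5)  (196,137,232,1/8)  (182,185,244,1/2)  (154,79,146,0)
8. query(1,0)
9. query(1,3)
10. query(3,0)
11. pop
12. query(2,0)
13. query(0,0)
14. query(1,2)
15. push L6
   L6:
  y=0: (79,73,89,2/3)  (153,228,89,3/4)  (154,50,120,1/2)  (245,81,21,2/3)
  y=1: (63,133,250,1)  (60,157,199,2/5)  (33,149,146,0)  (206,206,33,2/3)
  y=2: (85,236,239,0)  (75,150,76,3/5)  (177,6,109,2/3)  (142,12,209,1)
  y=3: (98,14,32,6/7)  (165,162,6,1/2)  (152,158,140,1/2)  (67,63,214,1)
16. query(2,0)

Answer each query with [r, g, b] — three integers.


(2,1) stack=L1,L2; from [0,0,0]:
L1 α=1/3: [239/3, 44/3, 77/3]
L2 α=1/3: [931/9, 307/9, 487/9]
→ [103, 34, 54]

(1,0) stack=L1,L3,L4,L5; from [0,0,0]:
L1 α=1/2: [203/2, 80, 23]
L3 α=0: [203/2, 80, 23]
L4 α=1/3: [332/3, 85, 250/3]
L5 α=3/5: [491/3, 209/5, 1877/15]
→ [164, 42, 125]

at x=1,y=3 over L1,L3,L4,L5:
L1 α=1/3: [227/3, 47, 221/3]
L3 α=1/2: [226/3, 229/2, 665/6]
L4 α=7/8: [911/12, 2693/16, 7973/48]
L5 α=1/8: [8729/96, 21043/128, 66947/384]
→ [91, 164, 174]

(3,0) stack=L1,L3,L4,L5; from [0,0,0]:
after L1 α=1/2: [33, 87, 73/2]
after L3 α=4/7: [695/7, 1257/7, 1835/14]
after L4 α=2/7: [6415/49, 7237/49, 9567/98]
after L5 α=5/6: [11170/147, 48887/294, 38477/588]
= [76, 166, 65]

at x=2,y=0 over L1,L3,L4:
+L1 (α=3/4) → [279/2, 111/4, 99/4]
+L3 (α=1/2) → [693/4, 275/8, 447/8]
+L4 (α=1/2) → [957/8, 563/16, 1063/16]
= [120, 35, 66]

at x=0,y=0 over L1,L3,L4:
+L1 (α=0) → [0, 0, 0]
+L3 (α=1/6) → [71/2, 47/3, 17/3]
+L4 (α=1/3) → [323/3, 811/9, 127/9]
rounded: [108, 90, 14]

(1,2) stack=L1,L3,L4; from [0,0,0]:
after L1 α=3/8: [57, 711/8, 21/8]
after L3 α=3/7: [915/7, 855/14, 183/14]
after L4 α=2/3: [1069/21, 537/14, 1639/42]
→ [51, 38, 39]

at x=2,y=0 over L1,L3,L4,L6:
L1 α=3/4: [279/2, 111/4, 99/4]
L3 α=1/2: [693/4, 275/8, 447/8]
L4 α=1/2: [957/8, 563/16, 1063/16]
L6 α=1/2: [2189/16, 1363/32, 2983/32]
= [137, 43, 93]


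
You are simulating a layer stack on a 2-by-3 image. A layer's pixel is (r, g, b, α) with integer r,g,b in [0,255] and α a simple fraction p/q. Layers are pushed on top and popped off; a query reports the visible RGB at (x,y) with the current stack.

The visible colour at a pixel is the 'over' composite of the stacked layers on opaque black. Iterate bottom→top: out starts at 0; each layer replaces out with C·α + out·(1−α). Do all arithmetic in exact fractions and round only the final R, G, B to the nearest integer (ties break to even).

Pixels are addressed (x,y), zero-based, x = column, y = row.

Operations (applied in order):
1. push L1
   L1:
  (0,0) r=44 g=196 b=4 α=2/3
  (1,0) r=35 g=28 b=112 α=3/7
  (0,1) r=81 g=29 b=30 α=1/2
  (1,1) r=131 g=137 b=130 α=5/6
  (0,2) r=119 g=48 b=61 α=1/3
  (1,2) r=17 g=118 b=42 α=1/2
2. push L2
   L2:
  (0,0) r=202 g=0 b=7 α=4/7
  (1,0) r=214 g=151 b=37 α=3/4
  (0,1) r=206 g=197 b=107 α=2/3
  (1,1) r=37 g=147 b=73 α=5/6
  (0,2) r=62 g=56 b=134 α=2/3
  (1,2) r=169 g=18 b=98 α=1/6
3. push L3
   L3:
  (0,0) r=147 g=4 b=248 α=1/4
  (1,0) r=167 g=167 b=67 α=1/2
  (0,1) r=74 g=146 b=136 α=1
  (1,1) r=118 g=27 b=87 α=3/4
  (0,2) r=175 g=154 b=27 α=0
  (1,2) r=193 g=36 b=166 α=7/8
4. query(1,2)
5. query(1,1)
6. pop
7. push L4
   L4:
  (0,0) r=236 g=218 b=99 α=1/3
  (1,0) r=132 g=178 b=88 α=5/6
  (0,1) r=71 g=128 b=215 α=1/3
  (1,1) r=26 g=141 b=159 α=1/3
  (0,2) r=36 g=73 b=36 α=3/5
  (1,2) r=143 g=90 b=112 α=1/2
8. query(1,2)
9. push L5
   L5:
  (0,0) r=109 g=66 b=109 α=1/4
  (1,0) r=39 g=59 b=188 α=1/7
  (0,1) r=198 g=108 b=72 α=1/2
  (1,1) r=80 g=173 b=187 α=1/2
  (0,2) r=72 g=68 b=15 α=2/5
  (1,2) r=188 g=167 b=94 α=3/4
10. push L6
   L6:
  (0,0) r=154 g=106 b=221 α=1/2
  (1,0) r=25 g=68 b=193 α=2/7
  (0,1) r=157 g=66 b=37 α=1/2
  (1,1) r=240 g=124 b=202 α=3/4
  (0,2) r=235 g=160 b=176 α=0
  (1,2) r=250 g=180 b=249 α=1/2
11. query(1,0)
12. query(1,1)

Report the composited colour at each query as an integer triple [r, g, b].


at x=1,y=2 over L1,L2,L3:
L1 α=1/2: [17/2, 59, 21]
L2 α=1/6: [141/4, 313/6, 203/6]
L3 α=7/8: [5545/32, 1825/48, 7175/48]
= [173, 38, 149]

(1,1) stack=L1,L2,L3; from [0,0,0]:
+L1 (α=5/6) → [655/6, 685/6, 325/3]
+L2 (α=5/6) → [1765/36, 5095/36, 710/9]
+L3 (α=3/4) → [14509/144, 8011/144, 3059/36]
= [101, 56, 85]

at x=1,y=2 over L1,L2,L4:
L1 α=1/2: [17/2, 59, 21]
L2 α=1/6: [141/4, 313/6, 203/6]
L4 α=1/2: [713/8, 853/12, 875/12]
rounded: [89, 71, 73]

(1,0) stack=L1,L2,L4,L5,L6; from [0,0,0]:
+L1 (α=3/7) → [15, 12, 48]
+L2 (α=3/4) → [657/4, 465/4, 159/4]
+L4 (α=5/6) → [1099/8, 4025/24, 1919/24]
+L5 (α=1/7) → [3453/28, 4261/28, 2671/28]
+L6 (α=2/7) → [18665/196, 25113/196, 24163/196]
rounded: [95, 128, 123]

query (1,1) [L1,L2,L4,L5,L6] — begin 0,0,0
after L1 α=5/6: [655/6, 685/6, 325/3]
after L2 α=5/6: [1765/36, 5095/36, 710/9]
after L4 α=1/3: [2233/54, 7633/54, 2851/27]
after L5 α=1/2: [6553/108, 16975/108, 3950/27]
after L6 α=3/4: [84313/432, 57151/432, 5078/27]
rounded: [195, 132, 188]


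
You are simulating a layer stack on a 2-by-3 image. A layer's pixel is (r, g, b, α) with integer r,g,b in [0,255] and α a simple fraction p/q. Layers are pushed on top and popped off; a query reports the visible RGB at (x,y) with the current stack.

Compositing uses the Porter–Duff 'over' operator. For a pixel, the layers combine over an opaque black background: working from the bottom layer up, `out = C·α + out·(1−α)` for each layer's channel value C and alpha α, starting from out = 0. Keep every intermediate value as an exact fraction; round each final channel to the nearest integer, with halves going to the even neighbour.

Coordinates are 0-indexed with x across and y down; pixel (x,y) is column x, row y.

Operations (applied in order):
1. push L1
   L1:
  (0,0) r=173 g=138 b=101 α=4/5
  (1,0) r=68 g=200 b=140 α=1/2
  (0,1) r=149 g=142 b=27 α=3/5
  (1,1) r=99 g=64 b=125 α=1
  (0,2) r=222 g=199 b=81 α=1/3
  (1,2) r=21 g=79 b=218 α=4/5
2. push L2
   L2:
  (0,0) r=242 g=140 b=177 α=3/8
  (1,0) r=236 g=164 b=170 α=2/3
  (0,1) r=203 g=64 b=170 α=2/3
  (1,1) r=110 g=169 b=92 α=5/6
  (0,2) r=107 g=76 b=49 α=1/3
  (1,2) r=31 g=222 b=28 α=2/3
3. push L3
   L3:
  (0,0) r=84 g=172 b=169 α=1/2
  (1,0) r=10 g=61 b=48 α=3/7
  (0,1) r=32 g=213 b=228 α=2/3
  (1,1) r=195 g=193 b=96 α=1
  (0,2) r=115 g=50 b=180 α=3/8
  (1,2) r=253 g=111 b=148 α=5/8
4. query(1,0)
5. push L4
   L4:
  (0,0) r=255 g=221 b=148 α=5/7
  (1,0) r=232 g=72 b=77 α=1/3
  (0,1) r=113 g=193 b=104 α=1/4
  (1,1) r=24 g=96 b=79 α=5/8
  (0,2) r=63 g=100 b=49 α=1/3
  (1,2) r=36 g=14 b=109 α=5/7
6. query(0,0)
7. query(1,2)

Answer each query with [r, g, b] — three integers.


(1,0) stack=L1,L2,L3; from [0,0,0]:
after L1 α=1/2: [34, 100, 70]
after L2 α=2/3: [506/3, 428/3, 410/3]
after L3 α=3/7: [302/3, 323/3, 296/3]
= [101, 108, 99]

at x=0,y=0 over L1,L2,L3,L4:
L1 α=4/5: [692/5, 552/5, 404/5]
L2 α=3/8: [709/4, 243/2, 935/8]
L3 α=1/2: [1045/8, 587/4, 2287/16]
L4 α=5/7: [6145/28, 2797/14, 8207/56]
→ [219, 200, 147]

(1,2) stack=L1,L2,L3,L4; from [0,0,0]:
after L1 α=4/5: [84/5, 316/5, 872/5]
after L2 α=2/3: [394/15, 2536/15, 384/5]
after L3 α=5/8: [6719/40, 5311/40, 1213/10]
after L4 α=5/7: [10319/140, 6711/140, 3938/35]
= [74, 48, 113]


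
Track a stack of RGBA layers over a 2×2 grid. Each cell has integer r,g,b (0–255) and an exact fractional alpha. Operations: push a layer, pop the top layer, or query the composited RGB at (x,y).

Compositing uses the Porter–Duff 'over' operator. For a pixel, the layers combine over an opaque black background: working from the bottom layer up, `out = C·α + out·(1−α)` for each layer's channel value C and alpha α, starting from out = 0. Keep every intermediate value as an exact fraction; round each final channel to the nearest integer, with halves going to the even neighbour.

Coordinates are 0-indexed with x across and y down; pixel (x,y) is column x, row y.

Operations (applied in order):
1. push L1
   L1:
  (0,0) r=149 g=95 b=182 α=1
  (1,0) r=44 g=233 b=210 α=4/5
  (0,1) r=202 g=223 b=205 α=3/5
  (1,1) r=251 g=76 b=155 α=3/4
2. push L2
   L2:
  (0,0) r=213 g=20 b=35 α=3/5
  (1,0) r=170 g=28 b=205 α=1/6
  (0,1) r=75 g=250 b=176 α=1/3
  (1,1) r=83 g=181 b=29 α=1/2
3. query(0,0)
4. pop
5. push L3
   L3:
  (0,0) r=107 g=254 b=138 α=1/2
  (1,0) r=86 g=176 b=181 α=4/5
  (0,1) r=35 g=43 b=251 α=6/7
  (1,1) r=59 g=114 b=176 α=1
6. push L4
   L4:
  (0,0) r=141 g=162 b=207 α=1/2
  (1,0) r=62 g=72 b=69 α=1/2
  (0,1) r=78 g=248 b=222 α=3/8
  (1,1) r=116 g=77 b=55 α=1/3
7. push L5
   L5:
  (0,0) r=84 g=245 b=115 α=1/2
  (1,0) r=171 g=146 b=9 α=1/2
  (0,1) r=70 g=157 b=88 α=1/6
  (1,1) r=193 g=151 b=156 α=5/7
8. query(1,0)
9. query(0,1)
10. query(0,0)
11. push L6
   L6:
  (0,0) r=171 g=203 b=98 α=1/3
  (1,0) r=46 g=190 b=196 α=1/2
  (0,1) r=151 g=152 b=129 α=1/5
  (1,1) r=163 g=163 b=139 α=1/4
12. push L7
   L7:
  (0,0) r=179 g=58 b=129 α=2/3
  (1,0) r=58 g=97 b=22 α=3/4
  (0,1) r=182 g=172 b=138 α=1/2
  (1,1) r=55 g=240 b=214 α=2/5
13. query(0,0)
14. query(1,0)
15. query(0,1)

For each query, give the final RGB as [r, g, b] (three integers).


query (0,0) [L1,L2] — begin 0,0,0
L1 α=1: [149, 95, 182]
L2 α=3/5: [937/5, 50, 469/5]
rounded: [187, 50, 94]

at x=1,y=0 over L1,L3,L4,L5:
after L1 α=4/5: [176/5, 932/5, 168]
after L3 α=4/5: [1896/25, 4452/25, 892/5]
after L4 α=1/2: [1723/25, 3126/25, 1237/10]
after L5 α=1/2: [2999/25, 3388/25, 1327/20]
→ [120, 136, 66]

query (0,1) [L1,L3,L4,L5] — begin 0,0,0
after L1 α=3/5: [606/5, 669/5, 123]
after L3 α=6/7: [1656/35, 1959/35, 1629/7]
after L4 α=3/8: [1647/28, 7167/56, 12807/56]
after L5 α=1/6: [10195/168, 44627/336, 68963/336]
rounded: [61, 133, 205]

(0,0) stack=L1,L3,L4,L5; from [0,0,0]:
L1 α=1: [149, 95, 182]
L3 α=1/2: [128, 349/2, 160]
L4 α=1/2: [269/2, 673/4, 367/2]
L5 α=1/2: [437/4, 1653/8, 597/4]
rounded: [109, 207, 149]

query (0,0) [L1,L3,L4,L5,L6,L7] — begin 0,0,0
+L1 (α=1) → [149, 95, 182]
+L3 (α=1/2) → [128, 349/2, 160]
+L4 (α=1/2) → [269/2, 673/4, 367/2]
+L5 (α=1/2) → [437/4, 1653/8, 597/4]
+L6 (α=1/3) → [779/6, 2465/12, 793/6]
+L7 (α=2/3) → [2927/18, 3857/36, 2341/18]
→ [163, 107, 130]

(1,0) stack=L1,L3,L4,L5,L6,L7; from [0,0,0]:
after L1 α=4/5: [176/5, 932/5, 168]
after L3 α=4/5: [1896/25, 4452/25, 892/5]
after L4 α=1/2: [1723/25, 3126/25, 1237/10]
after L5 α=1/2: [2999/25, 3388/25, 1327/20]
after L6 α=1/2: [4149/50, 4069/25, 5247/40]
after L7 α=3/4: [12849/200, 2836/25, 7887/160]
→ [64, 113, 49]

at x=0,y=1 over L1,L3,L4,L5,L6,L7:
L1 α=3/5: [606/5, 669/5, 123]
L3 α=6/7: [1656/35, 1959/35, 1629/7]
L4 α=3/8: [1647/28, 7167/56, 12807/56]
L5 α=1/6: [10195/168, 44627/336, 68963/336]
L6 α=1/5: [16537/210, 11479/84, 79799/420]
L7 α=1/2: [54757/420, 25927/168, 137759/840]
= [130, 154, 164]


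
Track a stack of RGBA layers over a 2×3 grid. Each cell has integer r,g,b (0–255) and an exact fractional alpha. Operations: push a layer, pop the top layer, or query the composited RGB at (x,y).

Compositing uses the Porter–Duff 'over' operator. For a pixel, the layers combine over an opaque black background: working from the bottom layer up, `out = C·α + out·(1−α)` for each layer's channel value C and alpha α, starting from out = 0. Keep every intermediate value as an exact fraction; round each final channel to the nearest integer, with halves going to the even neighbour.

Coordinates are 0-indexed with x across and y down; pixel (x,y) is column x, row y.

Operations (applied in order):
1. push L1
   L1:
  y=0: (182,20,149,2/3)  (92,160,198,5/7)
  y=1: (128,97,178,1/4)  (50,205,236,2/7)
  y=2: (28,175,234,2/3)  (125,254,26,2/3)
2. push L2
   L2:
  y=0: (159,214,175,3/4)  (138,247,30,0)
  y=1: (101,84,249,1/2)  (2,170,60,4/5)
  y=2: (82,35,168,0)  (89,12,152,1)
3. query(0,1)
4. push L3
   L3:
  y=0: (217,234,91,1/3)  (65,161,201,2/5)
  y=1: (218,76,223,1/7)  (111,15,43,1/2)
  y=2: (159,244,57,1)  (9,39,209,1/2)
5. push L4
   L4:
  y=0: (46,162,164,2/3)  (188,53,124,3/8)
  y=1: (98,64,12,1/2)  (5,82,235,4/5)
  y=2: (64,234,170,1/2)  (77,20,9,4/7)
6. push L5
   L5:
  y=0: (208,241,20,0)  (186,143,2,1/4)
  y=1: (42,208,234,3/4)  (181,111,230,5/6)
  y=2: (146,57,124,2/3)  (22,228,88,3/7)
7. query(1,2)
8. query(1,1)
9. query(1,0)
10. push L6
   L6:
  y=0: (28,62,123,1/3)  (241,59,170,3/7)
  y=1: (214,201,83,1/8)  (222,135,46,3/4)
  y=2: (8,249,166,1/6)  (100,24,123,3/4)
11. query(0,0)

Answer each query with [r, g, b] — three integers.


at x=0,y=1 over L1,L2:
L1 α=1/4: [32, 97/4, 89/2]
L2 α=1/2: [133/2, 433/8, 587/4]
rounded: [66, 54, 147]

query (1,2) [L1,L2,L3,L4,L5] — begin 0,0,0
after L1 α=2/3: [250/3, 508/3, 52/3]
after L2 α=1: [89, 12, 152]
after L3 α=1/2: [49, 51/2, 361/2]
after L4 α=4/7: [65, 313/14, 165/2]
after L5 α=3/7: [326/7, 5414/49, 594/7]
rounded: [47, 110, 85]

query (1,1) [L1,L2,L3,L4,L5] — begin 0,0,0
L1 α=2/7: [100/7, 410/7, 472/7]
L2 α=4/5: [156/35, 1034/7, 2152/35]
L3 α=1/2: [4041/70, 1139/14, 3657/70]
L4 α=4/5: [5441/350, 5731/70, 69457/350]
L5 α=5/6: [107397/700, 44581/420, 157319/700]
= [153, 106, 225]

query (1,0) [L1,L2,L3,L4,L5] — begin 0,0,0
L1 α=5/7: [460/7, 800/7, 990/7]
L2 α=0: [460/7, 800/7, 990/7]
L3 α=2/5: [458/7, 4654/35, 5784/35]
L4 α=3/8: [3119/28, 5767/56, 2097/14]
L5 α=1/4: [14565/112, 25309/224, 6319/56]
→ [130, 113, 113]

query (0,0) [L1,L2,L3,L4,L5,L6] — begin 0,0,0
after L1 α=2/3: [364/3, 40/3, 298/3]
after L2 α=3/4: [1795/12, 983/6, 1873/12]
after L3 α=1/3: [3097/18, 1685/9, 2419/18]
after L4 α=2/3: [4753/54, 4601/27, 8323/54]
after L5 α=0: [4753/54, 4601/27, 8323/54]
after L6 α=1/3: [5509/81, 10876/81, 11644/81]
= [68, 134, 144]


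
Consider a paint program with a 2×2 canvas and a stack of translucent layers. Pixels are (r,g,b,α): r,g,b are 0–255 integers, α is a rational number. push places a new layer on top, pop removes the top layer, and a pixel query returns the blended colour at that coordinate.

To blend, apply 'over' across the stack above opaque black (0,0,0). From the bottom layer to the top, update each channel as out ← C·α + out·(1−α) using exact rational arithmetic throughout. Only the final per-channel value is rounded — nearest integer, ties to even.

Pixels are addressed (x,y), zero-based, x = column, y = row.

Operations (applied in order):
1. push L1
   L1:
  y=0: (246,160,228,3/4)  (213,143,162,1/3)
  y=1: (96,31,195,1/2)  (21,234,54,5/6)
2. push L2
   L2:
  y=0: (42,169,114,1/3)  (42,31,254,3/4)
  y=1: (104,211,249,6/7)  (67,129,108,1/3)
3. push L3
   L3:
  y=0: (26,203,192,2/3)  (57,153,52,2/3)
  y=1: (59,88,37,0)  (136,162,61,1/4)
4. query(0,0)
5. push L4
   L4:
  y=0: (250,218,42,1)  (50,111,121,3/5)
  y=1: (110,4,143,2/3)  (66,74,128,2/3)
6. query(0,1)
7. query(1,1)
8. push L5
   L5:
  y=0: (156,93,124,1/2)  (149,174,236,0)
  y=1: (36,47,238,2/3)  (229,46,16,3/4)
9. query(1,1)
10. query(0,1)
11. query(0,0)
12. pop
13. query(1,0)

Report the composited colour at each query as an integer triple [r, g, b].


at x=0,y=0 over L1,L2,L3:
after L1 α=3/4: [369/2, 120, 171]
after L2 α=1/3: [137, 409/3, 152]
after L3 α=2/3: [63, 1627/9, 536/3]
rounded: [63, 181, 179]

query (0,1) [L1,L2,L3,L4] — begin 0,0,0
after L1 α=1/2: [48, 31/2, 195/2]
after L2 α=6/7: [96, 2563/14, 3183/14]
after L3 α=0: [96, 2563/14, 3183/14]
after L4 α=2/3: [316/3, 2675/42, 7187/42]
rounded: [105, 64, 171]

(1,1) stack=L1,L2,L3,L4; from [0,0,0]:
+L1 (α=5/6) → [35/2, 195, 45]
+L2 (α=1/3) → [34, 173, 66]
+L3 (α=1/4) → [119/2, 681/4, 259/4]
+L4 (α=2/3) → [383/6, 1273/12, 1283/12]
rounded: [64, 106, 107]

at x=1,y=1 over L1,L2,L3,L4,L5:
+L1 (α=5/6) → [35/2, 195, 45]
+L2 (α=1/3) → [34, 173, 66]
+L3 (α=1/4) → [119/2, 681/4, 259/4]
+L4 (α=2/3) → [383/6, 1273/12, 1283/12]
+L5 (α=3/4) → [4505/24, 2929/48, 1859/48]
→ [188, 61, 39]

at x=0,y=1 over L1,L2,L3,L4,L5:
L1 α=1/2: [48, 31/2, 195/2]
L2 α=6/7: [96, 2563/14, 3183/14]
L3 α=0: [96, 2563/14, 3183/14]
L4 α=2/3: [316/3, 2675/42, 7187/42]
L5 α=2/3: [532/9, 6623/126, 27179/126]
→ [59, 53, 216]

at x=0,y=0 over L1,L2,L3,L4,L5:
after L1 α=3/4: [369/2, 120, 171]
after L2 α=1/3: [137, 409/3, 152]
after L3 α=2/3: [63, 1627/9, 536/3]
after L4 α=1: [250, 218, 42]
after L5 α=1/2: [203, 311/2, 83]
= [203, 156, 83]

(1,0) stack=L1,L2,L3,L4; from [0,0,0]:
after L1 α=1/3: [71, 143/3, 54]
after L2 α=3/4: [197/4, 211/6, 204]
after L3 α=2/3: [653/12, 2047/18, 308/3]
after L4 α=3/5: [1553/30, 5044/45, 341/3]
= [52, 112, 114]
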